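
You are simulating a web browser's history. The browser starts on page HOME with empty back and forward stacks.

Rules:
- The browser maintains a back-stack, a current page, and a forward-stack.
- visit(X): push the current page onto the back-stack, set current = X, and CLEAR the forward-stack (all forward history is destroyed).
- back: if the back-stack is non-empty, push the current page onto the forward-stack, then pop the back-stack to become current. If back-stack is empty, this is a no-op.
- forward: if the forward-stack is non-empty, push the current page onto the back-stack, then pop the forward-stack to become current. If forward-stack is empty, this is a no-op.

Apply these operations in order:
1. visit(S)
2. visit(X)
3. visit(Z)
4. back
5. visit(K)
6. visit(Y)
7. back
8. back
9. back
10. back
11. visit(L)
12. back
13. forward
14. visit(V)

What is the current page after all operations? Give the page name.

After 1 (visit(S)): cur=S back=1 fwd=0
After 2 (visit(X)): cur=X back=2 fwd=0
After 3 (visit(Z)): cur=Z back=3 fwd=0
After 4 (back): cur=X back=2 fwd=1
After 5 (visit(K)): cur=K back=3 fwd=0
After 6 (visit(Y)): cur=Y back=4 fwd=0
After 7 (back): cur=K back=3 fwd=1
After 8 (back): cur=X back=2 fwd=2
After 9 (back): cur=S back=1 fwd=3
After 10 (back): cur=HOME back=0 fwd=4
After 11 (visit(L)): cur=L back=1 fwd=0
After 12 (back): cur=HOME back=0 fwd=1
After 13 (forward): cur=L back=1 fwd=0
After 14 (visit(V)): cur=V back=2 fwd=0

Answer: V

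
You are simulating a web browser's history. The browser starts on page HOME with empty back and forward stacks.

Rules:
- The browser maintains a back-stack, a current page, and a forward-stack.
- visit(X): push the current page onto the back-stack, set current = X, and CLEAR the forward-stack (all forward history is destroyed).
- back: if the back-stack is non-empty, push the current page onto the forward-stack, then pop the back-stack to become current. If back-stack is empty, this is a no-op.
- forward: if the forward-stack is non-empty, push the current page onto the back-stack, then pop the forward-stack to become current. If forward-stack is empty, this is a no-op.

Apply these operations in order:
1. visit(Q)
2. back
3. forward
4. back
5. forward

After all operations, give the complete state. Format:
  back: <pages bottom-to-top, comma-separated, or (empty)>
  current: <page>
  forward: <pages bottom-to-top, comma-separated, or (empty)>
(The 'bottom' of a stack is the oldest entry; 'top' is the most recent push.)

After 1 (visit(Q)): cur=Q back=1 fwd=0
After 2 (back): cur=HOME back=0 fwd=1
After 3 (forward): cur=Q back=1 fwd=0
After 4 (back): cur=HOME back=0 fwd=1
After 5 (forward): cur=Q back=1 fwd=0

Answer: back: HOME
current: Q
forward: (empty)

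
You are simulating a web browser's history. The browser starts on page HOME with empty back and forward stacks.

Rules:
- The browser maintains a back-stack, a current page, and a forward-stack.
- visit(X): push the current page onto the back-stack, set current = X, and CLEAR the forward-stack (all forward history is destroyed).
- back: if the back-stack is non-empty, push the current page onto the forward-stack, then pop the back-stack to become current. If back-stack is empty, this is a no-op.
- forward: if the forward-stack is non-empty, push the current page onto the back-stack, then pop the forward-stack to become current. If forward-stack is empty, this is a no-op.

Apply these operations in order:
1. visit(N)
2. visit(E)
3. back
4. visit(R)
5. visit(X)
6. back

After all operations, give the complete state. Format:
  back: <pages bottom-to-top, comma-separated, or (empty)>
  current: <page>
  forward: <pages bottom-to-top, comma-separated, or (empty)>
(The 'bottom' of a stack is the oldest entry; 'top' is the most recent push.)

Answer: back: HOME,N
current: R
forward: X

Derivation:
After 1 (visit(N)): cur=N back=1 fwd=0
After 2 (visit(E)): cur=E back=2 fwd=0
After 3 (back): cur=N back=1 fwd=1
After 4 (visit(R)): cur=R back=2 fwd=0
After 5 (visit(X)): cur=X back=3 fwd=0
After 6 (back): cur=R back=2 fwd=1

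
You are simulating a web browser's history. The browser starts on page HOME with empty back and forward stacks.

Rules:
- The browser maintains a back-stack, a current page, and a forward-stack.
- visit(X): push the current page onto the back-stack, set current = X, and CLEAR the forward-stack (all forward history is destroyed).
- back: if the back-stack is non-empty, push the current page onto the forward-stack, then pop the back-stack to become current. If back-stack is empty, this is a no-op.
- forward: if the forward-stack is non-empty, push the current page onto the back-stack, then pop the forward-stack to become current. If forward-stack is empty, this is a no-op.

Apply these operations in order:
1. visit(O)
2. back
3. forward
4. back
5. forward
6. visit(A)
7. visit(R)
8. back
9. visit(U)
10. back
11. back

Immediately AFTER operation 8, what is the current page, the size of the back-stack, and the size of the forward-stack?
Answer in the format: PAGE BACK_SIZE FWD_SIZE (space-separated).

After 1 (visit(O)): cur=O back=1 fwd=0
After 2 (back): cur=HOME back=0 fwd=1
After 3 (forward): cur=O back=1 fwd=0
After 4 (back): cur=HOME back=0 fwd=1
After 5 (forward): cur=O back=1 fwd=0
After 6 (visit(A)): cur=A back=2 fwd=0
After 7 (visit(R)): cur=R back=3 fwd=0
After 8 (back): cur=A back=2 fwd=1

A 2 1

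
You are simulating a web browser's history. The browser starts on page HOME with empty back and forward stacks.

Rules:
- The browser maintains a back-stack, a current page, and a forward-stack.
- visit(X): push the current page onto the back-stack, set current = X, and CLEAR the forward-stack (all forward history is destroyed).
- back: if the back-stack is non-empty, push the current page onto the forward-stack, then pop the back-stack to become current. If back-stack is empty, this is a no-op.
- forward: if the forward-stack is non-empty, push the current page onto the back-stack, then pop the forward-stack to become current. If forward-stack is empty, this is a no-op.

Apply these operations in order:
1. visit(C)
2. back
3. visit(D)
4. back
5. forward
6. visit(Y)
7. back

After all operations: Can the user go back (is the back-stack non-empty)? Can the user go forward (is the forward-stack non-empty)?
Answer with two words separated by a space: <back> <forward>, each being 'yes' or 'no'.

Answer: yes yes

Derivation:
After 1 (visit(C)): cur=C back=1 fwd=0
After 2 (back): cur=HOME back=0 fwd=1
After 3 (visit(D)): cur=D back=1 fwd=0
After 4 (back): cur=HOME back=0 fwd=1
After 5 (forward): cur=D back=1 fwd=0
After 6 (visit(Y)): cur=Y back=2 fwd=0
After 7 (back): cur=D back=1 fwd=1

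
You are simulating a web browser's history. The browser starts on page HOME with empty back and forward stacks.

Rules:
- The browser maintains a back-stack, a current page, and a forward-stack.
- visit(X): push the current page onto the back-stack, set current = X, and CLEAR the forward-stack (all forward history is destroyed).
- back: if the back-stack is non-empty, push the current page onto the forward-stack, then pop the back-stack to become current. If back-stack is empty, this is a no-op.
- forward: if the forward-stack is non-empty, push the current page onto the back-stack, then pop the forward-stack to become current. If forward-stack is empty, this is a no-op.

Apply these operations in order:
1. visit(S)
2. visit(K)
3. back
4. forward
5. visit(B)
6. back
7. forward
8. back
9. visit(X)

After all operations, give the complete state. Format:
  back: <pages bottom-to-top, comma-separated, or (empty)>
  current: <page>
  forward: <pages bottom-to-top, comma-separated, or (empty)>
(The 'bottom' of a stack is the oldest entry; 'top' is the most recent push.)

Answer: back: HOME,S,K
current: X
forward: (empty)

Derivation:
After 1 (visit(S)): cur=S back=1 fwd=0
After 2 (visit(K)): cur=K back=2 fwd=0
After 3 (back): cur=S back=1 fwd=1
After 4 (forward): cur=K back=2 fwd=0
After 5 (visit(B)): cur=B back=3 fwd=0
After 6 (back): cur=K back=2 fwd=1
After 7 (forward): cur=B back=3 fwd=0
After 8 (back): cur=K back=2 fwd=1
After 9 (visit(X)): cur=X back=3 fwd=0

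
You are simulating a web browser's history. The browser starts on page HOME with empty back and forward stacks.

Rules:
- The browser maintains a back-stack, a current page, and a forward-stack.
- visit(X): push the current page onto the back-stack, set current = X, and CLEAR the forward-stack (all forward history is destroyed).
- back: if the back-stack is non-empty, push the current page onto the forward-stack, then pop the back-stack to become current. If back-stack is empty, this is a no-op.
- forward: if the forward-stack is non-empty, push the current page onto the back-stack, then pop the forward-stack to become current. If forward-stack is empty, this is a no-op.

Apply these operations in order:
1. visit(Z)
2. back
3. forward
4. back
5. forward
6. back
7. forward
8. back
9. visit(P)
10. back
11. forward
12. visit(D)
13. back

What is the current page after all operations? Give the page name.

After 1 (visit(Z)): cur=Z back=1 fwd=0
After 2 (back): cur=HOME back=0 fwd=1
After 3 (forward): cur=Z back=1 fwd=0
After 4 (back): cur=HOME back=0 fwd=1
After 5 (forward): cur=Z back=1 fwd=0
After 6 (back): cur=HOME back=0 fwd=1
After 7 (forward): cur=Z back=1 fwd=0
After 8 (back): cur=HOME back=0 fwd=1
After 9 (visit(P)): cur=P back=1 fwd=0
After 10 (back): cur=HOME back=0 fwd=1
After 11 (forward): cur=P back=1 fwd=0
After 12 (visit(D)): cur=D back=2 fwd=0
After 13 (back): cur=P back=1 fwd=1

Answer: P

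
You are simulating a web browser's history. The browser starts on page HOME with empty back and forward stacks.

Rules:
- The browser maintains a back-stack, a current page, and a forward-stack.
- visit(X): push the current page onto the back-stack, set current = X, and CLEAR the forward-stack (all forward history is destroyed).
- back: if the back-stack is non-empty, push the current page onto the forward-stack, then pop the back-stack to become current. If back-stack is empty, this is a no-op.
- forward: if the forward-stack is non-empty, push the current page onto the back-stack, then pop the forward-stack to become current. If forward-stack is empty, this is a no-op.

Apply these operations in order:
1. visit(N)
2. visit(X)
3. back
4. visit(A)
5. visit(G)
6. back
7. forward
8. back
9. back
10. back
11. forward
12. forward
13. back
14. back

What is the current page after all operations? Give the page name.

After 1 (visit(N)): cur=N back=1 fwd=0
After 2 (visit(X)): cur=X back=2 fwd=0
After 3 (back): cur=N back=1 fwd=1
After 4 (visit(A)): cur=A back=2 fwd=0
After 5 (visit(G)): cur=G back=3 fwd=0
After 6 (back): cur=A back=2 fwd=1
After 7 (forward): cur=G back=3 fwd=0
After 8 (back): cur=A back=2 fwd=1
After 9 (back): cur=N back=1 fwd=2
After 10 (back): cur=HOME back=0 fwd=3
After 11 (forward): cur=N back=1 fwd=2
After 12 (forward): cur=A back=2 fwd=1
After 13 (back): cur=N back=1 fwd=2
After 14 (back): cur=HOME back=0 fwd=3

Answer: HOME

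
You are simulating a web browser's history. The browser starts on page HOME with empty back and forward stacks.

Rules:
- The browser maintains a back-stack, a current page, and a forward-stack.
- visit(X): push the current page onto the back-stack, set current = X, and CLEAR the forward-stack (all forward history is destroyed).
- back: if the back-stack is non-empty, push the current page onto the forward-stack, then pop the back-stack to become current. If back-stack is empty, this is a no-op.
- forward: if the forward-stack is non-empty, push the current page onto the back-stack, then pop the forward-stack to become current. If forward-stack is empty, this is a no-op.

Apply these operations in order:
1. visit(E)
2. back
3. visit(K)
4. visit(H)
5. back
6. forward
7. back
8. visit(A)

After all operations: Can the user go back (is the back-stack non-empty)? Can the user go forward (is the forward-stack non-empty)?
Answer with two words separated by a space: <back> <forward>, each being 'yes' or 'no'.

After 1 (visit(E)): cur=E back=1 fwd=0
After 2 (back): cur=HOME back=0 fwd=1
After 3 (visit(K)): cur=K back=1 fwd=0
After 4 (visit(H)): cur=H back=2 fwd=0
After 5 (back): cur=K back=1 fwd=1
After 6 (forward): cur=H back=2 fwd=0
After 7 (back): cur=K back=1 fwd=1
After 8 (visit(A)): cur=A back=2 fwd=0

Answer: yes no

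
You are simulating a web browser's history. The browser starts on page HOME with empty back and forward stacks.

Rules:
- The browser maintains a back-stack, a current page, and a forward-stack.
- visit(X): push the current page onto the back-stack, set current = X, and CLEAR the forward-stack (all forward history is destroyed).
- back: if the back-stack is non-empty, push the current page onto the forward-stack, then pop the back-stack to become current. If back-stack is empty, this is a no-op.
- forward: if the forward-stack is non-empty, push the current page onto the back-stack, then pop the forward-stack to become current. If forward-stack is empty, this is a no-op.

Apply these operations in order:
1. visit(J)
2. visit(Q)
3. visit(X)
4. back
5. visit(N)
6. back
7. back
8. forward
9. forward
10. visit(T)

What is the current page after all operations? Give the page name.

Answer: T

Derivation:
After 1 (visit(J)): cur=J back=1 fwd=0
After 2 (visit(Q)): cur=Q back=2 fwd=0
After 3 (visit(X)): cur=X back=3 fwd=0
After 4 (back): cur=Q back=2 fwd=1
After 5 (visit(N)): cur=N back=3 fwd=0
After 6 (back): cur=Q back=2 fwd=1
After 7 (back): cur=J back=1 fwd=2
After 8 (forward): cur=Q back=2 fwd=1
After 9 (forward): cur=N back=3 fwd=0
After 10 (visit(T)): cur=T back=4 fwd=0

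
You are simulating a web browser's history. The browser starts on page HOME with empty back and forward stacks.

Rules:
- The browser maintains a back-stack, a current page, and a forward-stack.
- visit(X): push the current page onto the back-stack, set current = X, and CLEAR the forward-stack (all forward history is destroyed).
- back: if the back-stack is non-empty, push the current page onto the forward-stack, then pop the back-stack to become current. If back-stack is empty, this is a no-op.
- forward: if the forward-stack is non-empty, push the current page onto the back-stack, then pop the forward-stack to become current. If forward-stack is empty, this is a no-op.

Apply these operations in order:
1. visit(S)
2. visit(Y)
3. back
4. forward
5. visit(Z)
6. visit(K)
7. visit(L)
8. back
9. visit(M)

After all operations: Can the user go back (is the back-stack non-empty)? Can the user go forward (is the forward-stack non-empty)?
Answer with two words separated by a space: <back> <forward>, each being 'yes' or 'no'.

After 1 (visit(S)): cur=S back=1 fwd=0
After 2 (visit(Y)): cur=Y back=2 fwd=0
After 3 (back): cur=S back=1 fwd=1
After 4 (forward): cur=Y back=2 fwd=0
After 5 (visit(Z)): cur=Z back=3 fwd=0
After 6 (visit(K)): cur=K back=4 fwd=0
After 7 (visit(L)): cur=L back=5 fwd=0
After 8 (back): cur=K back=4 fwd=1
After 9 (visit(M)): cur=M back=5 fwd=0

Answer: yes no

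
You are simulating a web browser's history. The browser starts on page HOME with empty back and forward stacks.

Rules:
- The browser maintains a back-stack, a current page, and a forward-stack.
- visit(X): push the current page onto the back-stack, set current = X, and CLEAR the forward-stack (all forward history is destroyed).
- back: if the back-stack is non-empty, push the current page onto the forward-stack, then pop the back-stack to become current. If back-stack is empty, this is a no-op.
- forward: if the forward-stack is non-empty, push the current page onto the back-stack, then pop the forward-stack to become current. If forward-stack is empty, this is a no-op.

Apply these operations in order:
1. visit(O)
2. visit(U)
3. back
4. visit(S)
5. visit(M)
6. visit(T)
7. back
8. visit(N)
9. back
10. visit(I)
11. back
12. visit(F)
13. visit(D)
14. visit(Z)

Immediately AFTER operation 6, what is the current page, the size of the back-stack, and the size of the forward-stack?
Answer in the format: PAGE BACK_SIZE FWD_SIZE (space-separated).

After 1 (visit(O)): cur=O back=1 fwd=0
After 2 (visit(U)): cur=U back=2 fwd=0
After 3 (back): cur=O back=1 fwd=1
After 4 (visit(S)): cur=S back=2 fwd=0
After 5 (visit(M)): cur=M back=3 fwd=0
After 6 (visit(T)): cur=T back=4 fwd=0

T 4 0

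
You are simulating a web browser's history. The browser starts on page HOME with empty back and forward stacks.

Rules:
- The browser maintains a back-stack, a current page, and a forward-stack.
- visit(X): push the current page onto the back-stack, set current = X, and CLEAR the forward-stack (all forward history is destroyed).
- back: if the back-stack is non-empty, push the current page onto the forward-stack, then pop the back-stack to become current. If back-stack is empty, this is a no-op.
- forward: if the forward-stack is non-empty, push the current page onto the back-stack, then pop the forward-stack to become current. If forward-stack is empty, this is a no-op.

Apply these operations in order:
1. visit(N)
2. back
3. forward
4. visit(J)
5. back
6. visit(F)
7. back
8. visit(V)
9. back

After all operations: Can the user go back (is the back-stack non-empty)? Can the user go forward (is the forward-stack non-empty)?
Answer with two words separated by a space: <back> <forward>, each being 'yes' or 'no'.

Answer: yes yes

Derivation:
After 1 (visit(N)): cur=N back=1 fwd=0
After 2 (back): cur=HOME back=0 fwd=1
After 3 (forward): cur=N back=1 fwd=0
After 4 (visit(J)): cur=J back=2 fwd=0
After 5 (back): cur=N back=1 fwd=1
After 6 (visit(F)): cur=F back=2 fwd=0
After 7 (back): cur=N back=1 fwd=1
After 8 (visit(V)): cur=V back=2 fwd=0
After 9 (back): cur=N back=1 fwd=1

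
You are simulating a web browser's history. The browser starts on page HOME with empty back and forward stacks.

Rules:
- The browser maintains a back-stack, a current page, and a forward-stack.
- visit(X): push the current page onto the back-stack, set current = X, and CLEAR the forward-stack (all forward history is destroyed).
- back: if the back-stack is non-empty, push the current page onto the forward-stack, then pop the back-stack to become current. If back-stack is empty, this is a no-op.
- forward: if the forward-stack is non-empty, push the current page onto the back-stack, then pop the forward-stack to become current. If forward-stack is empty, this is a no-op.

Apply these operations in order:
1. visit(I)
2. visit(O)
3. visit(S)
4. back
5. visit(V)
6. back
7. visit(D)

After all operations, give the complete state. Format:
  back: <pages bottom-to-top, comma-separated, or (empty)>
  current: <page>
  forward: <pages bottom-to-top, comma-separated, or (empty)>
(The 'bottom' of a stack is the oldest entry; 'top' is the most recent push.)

After 1 (visit(I)): cur=I back=1 fwd=0
After 2 (visit(O)): cur=O back=2 fwd=0
After 3 (visit(S)): cur=S back=3 fwd=0
After 4 (back): cur=O back=2 fwd=1
After 5 (visit(V)): cur=V back=3 fwd=0
After 6 (back): cur=O back=2 fwd=1
After 7 (visit(D)): cur=D back=3 fwd=0

Answer: back: HOME,I,O
current: D
forward: (empty)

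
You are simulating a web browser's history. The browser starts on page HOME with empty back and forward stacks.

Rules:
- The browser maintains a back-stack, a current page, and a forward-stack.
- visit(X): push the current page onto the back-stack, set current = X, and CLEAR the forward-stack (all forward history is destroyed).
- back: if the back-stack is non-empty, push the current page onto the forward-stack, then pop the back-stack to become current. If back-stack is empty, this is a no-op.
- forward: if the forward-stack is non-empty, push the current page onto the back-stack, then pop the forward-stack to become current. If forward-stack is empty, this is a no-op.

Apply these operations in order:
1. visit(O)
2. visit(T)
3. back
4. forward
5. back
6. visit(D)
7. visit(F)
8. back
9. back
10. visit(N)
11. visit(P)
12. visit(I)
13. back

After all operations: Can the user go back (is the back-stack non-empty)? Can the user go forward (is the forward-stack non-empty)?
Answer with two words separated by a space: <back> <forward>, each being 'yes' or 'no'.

Answer: yes yes

Derivation:
After 1 (visit(O)): cur=O back=1 fwd=0
After 2 (visit(T)): cur=T back=2 fwd=0
After 3 (back): cur=O back=1 fwd=1
After 4 (forward): cur=T back=2 fwd=0
After 5 (back): cur=O back=1 fwd=1
After 6 (visit(D)): cur=D back=2 fwd=0
After 7 (visit(F)): cur=F back=3 fwd=0
After 8 (back): cur=D back=2 fwd=1
After 9 (back): cur=O back=1 fwd=2
After 10 (visit(N)): cur=N back=2 fwd=0
After 11 (visit(P)): cur=P back=3 fwd=0
After 12 (visit(I)): cur=I back=4 fwd=0
After 13 (back): cur=P back=3 fwd=1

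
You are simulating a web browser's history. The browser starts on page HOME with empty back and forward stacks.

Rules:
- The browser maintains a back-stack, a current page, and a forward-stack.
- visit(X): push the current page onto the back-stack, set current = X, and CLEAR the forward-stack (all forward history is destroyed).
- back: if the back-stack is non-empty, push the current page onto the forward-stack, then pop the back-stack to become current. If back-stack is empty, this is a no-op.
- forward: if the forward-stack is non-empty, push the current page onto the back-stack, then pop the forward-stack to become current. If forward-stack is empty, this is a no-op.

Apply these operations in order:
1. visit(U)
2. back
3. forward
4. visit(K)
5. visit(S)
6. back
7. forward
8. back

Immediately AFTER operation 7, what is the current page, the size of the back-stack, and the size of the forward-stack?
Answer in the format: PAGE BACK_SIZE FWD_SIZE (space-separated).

After 1 (visit(U)): cur=U back=1 fwd=0
After 2 (back): cur=HOME back=0 fwd=1
After 3 (forward): cur=U back=1 fwd=0
After 4 (visit(K)): cur=K back=2 fwd=0
After 5 (visit(S)): cur=S back=3 fwd=0
After 6 (back): cur=K back=2 fwd=1
After 7 (forward): cur=S back=3 fwd=0

S 3 0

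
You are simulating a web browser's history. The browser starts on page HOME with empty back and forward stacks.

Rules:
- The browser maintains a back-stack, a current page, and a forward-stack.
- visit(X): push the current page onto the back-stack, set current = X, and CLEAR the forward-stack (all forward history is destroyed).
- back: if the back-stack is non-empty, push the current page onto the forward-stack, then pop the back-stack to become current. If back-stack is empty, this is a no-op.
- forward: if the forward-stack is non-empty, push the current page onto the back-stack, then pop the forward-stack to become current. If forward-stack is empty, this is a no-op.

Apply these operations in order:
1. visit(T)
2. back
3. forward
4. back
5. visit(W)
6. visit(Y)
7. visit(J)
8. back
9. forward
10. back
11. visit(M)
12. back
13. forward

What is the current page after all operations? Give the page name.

Answer: M

Derivation:
After 1 (visit(T)): cur=T back=1 fwd=0
After 2 (back): cur=HOME back=0 fwd=1
After 3 (forward): cur=T back=1 fwd=0
After 4 (back): cur=HOME back=0 fwd=1
After 5 (visit(W)): cur=W back=1 fwd=0
After 6 (visit(Y)): cur=Y back=2 fwd=0
After 7 (visit(J)): cur=J back=3 fwd=0
After 8 (back): cur=Y back=2 fwd=1
After 9 (forward): cur=J back=3 fwd=0
After 10 (back): cur=Y back=2 fwd=1
After 11 (visit(M)): cur=M back=3 fwd=0
After 12 (back): cur=Y back=2 fwd=1
After 13 (forward): cur=M back=3 fwd=0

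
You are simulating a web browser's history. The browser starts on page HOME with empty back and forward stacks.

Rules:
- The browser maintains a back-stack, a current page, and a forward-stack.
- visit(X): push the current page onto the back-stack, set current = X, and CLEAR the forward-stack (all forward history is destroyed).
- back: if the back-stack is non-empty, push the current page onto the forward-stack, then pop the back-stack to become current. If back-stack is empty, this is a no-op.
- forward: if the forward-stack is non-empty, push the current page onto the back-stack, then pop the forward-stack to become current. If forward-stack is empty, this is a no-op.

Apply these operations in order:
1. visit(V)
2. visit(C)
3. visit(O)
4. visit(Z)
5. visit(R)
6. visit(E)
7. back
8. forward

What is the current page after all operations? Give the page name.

Answer: E

Derivation:
After 1 (visit(V)): cur=V back=1 fwd=0
After 2 (visit(C)): cur=C back=2 fwd=0
After 3 (visit(O)): cur=O back=3 fwd=0
After 4 (visit(Z)): cur=Z back=4 fwd=0
After 5 (visit(R)): cur=R back=5 fwd=0
After 6 (visit(E)): cur=E back=6 fwd=0
After 7 (back): cur=R back=5 fwd=1
After 8 (forward): cur=E back=6 fwd=0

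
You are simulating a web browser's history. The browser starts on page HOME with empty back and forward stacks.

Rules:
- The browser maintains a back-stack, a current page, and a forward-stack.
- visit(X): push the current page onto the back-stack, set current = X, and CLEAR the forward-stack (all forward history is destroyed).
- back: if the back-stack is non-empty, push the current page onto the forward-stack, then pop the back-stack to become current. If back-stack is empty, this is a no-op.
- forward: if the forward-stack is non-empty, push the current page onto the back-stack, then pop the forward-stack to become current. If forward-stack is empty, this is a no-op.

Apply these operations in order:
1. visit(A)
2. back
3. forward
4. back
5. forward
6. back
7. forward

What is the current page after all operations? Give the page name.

Answer: A

Derivation:
After 1 (visit(A)): cur=A back=1 fwd=0
After 2 (back): cur=HOME back=0 fwd=1
After 3 (forward): cur=A back=1 fwd=0
After 4 (back): cur=HOME back=0 fwd=1
After 5 (forward): cur=A back=1 fwd=0
After 6 (back): cur=HOME back=0 fwd=1
After 7 (forward): cur=A back=1 fwd=0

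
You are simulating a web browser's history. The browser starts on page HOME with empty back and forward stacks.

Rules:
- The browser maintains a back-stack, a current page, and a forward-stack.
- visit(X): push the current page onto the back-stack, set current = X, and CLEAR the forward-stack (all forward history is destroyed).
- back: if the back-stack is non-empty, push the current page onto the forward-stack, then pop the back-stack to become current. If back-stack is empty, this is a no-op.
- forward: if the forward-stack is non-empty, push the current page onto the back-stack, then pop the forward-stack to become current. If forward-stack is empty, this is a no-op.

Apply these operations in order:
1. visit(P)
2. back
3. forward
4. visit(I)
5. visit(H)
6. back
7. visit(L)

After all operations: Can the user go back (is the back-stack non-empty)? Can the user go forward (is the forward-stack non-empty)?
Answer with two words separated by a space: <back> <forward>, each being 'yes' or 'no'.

Answer: yes no

Derivation:
After 1 (visit(P)): cur=P back=1 fwd=0
After 2 (back): cur=HOME back=0 fwd=1
After 3 (forward): cur=P back=1 fwd=0
After 4 (visit(I)): cur=I back=2 fwd=0
After 5 (visit(H)): cur=H back=3 fwd=0
After 6 (back): cur=I back=2 fwd=1
After 7 (visit(L)): cur=L back=3 fwd=0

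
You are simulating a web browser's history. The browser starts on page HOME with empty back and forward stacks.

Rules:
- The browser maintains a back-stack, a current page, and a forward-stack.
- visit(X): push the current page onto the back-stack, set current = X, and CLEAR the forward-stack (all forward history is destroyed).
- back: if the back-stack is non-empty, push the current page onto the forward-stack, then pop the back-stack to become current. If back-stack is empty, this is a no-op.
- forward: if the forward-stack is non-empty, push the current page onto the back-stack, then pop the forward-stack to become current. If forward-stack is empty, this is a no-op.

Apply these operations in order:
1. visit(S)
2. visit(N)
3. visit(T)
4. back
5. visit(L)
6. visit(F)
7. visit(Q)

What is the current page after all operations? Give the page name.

After 1 (visit(S)): cur=S back=1 fwd=0
After 2 (visit(N)): cur=N back=2 fwd=0
After 3 (visit(T)): cur=T back=3 fwd=0
After 4 (back): cur=N back=2 fwd=1
After 5 (visit(L)): cur=L back=3 fwd=0
After 6 (visit(F)): cur=F back=4 fwd=0
After 7 (visit(Q)): cur=Q back=5 fwd=0

Answer: Q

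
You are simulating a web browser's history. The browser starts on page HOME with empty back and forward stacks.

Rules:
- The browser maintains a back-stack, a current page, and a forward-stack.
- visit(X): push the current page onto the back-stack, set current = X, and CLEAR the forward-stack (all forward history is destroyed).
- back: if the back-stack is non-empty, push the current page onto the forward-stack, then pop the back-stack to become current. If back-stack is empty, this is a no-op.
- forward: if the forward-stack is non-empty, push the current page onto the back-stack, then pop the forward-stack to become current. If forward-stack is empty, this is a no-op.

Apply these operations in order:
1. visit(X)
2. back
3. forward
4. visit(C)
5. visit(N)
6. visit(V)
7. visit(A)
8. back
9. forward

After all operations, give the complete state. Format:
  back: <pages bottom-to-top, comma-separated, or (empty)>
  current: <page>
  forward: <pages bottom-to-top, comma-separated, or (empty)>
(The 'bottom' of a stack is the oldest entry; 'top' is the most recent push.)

After 1 (visit(X)): cur=X back=1 fwd=0
After 2 (back): cur=HOME back=0 fwd=1
After 3 (forward): cur=X back=1 fwd=0
After 4 (visit(C)): cur=C back=2 fwd=0
After 5 (visit(N)): cur=N back=3 fwd=0
After 6 (visit(V)): cur=V back=4 fwd=0
After 7 (visit(A)): cur=A back=5 fwd=0
After 8 (back): cur=V back=4 fwd=1
After 9 (forward): cur=A back=5 fwd=0

Answer: back: HOME,X,C,N,V
current: A
forward: (empty)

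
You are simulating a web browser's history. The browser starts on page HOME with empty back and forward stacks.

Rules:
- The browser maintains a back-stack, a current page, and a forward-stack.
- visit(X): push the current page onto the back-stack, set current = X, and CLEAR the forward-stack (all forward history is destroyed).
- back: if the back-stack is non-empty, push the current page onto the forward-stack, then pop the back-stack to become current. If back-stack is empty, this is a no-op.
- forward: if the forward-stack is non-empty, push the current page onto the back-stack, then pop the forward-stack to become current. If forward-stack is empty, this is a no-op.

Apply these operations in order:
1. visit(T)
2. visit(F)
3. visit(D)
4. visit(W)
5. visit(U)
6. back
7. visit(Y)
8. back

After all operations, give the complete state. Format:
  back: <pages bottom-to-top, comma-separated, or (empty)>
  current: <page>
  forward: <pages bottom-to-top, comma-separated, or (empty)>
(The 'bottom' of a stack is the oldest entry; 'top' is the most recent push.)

After 1 (visit(T)): cur=T back=1 fwd=0
After 2 (visit(F)): cur=F back=2 fwd=0
After 3 (visit(D)): cur=D back=3 fwd=0
After 4 (visit(W)): cur=W back=4 fwd=0
After 5 (visit(U)): cur=U back=5 fwd=0
After 6 (back): cur=W back=4 fwd=1
After 7 (visit(Y)): cur=Y back=5 fwd=0
After 8 (back): cur=W back=4 fwd=1

Answer: back: HOME,T,F,D
current: W
forward: Y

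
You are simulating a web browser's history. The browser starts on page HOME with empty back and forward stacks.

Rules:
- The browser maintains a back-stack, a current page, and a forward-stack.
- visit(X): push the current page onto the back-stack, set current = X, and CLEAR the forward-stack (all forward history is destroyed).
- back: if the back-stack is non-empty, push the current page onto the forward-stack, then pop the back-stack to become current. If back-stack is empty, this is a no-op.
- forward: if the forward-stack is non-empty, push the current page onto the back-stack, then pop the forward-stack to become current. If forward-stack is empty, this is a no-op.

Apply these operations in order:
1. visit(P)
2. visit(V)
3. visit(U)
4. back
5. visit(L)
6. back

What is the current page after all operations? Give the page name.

After 1 (visit(P)): cur=P back=1 fwd=0
After 2 (visit(V)): cur=V back=2 fwd=0
After 3 (visit(U)): cur=U back=3 fwd=0
After 4 (back): cur=V back=2 fwd=1
After 5 (visit(L)): cur=L back=3 fwd=0
After 6 (back): cur=V back=2 fwd=1

Answer: V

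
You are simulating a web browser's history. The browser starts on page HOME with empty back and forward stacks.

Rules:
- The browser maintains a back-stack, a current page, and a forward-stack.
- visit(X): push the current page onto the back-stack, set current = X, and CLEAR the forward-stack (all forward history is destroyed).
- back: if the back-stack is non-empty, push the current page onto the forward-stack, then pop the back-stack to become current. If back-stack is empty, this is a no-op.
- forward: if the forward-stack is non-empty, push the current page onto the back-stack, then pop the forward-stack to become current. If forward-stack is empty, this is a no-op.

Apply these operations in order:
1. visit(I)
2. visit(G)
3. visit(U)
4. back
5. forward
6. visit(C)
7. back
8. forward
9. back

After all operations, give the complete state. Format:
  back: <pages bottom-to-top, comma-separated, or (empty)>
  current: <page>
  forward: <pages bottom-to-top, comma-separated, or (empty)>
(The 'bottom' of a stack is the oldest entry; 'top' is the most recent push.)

Answer: back: HOME,I,G
current: U
forward: C

Derivation:
After 1 (visit(I)): cur=I back=1 fwd=0
After 2 (visit(G)): cur=G back=2 fwd=0
After 3 (visit(U)): cur=U back=3 fwd=0
After 4 (back): cur=G back=2 fwd=1
After 5 (forward): cur=U back=3 fwd=0
After 6 (visit(C)): cur=C back=4 fwd=0
After 7 (back): cur=U back=3 fwd=1
After 8 (forward): cur=C back=4 fwd=0
After 9 (back): cur=U back=3 fwd=1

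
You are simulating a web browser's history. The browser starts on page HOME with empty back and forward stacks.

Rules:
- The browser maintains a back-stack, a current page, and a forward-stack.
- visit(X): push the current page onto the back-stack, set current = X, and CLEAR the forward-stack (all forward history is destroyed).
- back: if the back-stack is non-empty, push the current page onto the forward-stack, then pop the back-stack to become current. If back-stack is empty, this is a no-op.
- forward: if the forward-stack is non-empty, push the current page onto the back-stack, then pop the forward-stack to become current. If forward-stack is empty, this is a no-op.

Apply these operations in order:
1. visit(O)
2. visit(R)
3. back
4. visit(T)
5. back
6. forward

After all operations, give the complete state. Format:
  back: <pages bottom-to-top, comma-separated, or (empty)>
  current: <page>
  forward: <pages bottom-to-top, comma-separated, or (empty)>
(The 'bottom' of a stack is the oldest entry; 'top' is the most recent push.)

After 1 (visit(O)): cur=O back=1 fwd=0
After 2 (visit(R)): cur=R back=2 fwd=0
After 3 (back): cur=O back=1 fwd=1
After 4 (visit(T)): cur=T back=2 fwd=0
After 5 (back): cur=O back=1 fwd=1
After 6 (forward): cur=T back=2 fwd=0

Answer: back: HOME,O
current: T
forward: (empty)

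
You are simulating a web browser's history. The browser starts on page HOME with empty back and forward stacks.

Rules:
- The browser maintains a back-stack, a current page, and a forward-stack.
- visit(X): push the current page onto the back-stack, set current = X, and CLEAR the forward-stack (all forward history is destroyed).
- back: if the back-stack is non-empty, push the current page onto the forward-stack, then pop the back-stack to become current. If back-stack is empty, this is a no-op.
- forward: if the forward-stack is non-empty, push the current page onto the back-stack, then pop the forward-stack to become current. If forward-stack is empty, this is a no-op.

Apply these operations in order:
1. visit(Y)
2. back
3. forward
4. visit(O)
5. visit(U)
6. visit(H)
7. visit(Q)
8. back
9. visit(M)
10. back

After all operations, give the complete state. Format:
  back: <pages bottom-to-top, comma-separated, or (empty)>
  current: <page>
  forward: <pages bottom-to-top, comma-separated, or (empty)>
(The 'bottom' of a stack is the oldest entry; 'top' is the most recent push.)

Answer: back: HOME,Y,O,U
current: H
forward: M

Derivation:
After 1 (visit(Y)): cur=Y back=1 fwd=0
After 2 (back): cur=HOME back=0 fwd=1
After 3 (forward): cur=Y back=1 fwd=0
After 4 (visit(O)): cur=O back=2 fwd=0
After 5 (visit(U)): cur=U back=3 fwd=0
After 6 (visit(H)): cur=H back=4 fwd=0
After 7 (visit(Q)): cur=Q back=5 fwd=0
After 8 (back): cur=H back=4 fwd=1
After 9 (visit(M)): cur=M back=5 fwd=0
After 10 (back): cur=H back=4 fwd=1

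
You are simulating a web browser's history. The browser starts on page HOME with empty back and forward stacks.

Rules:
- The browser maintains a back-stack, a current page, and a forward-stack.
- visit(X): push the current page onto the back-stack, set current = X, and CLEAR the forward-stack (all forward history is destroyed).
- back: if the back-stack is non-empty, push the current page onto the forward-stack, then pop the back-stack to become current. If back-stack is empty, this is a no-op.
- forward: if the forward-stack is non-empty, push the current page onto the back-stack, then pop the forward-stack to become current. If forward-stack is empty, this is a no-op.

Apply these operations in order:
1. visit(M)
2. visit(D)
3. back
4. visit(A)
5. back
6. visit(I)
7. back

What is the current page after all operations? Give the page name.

Answer: M

Derivation:
After 1 (visit(M)): cur=M back=1 fwd=0
After 2 (visit(D)): cur=D back=2 fwd=0
After 3 (back): cur=M back=1 fwd=1
After 4 (visit(A)): cur=A back=2 fwd=0
After 5 (back): cur=M back=1 fwd=1
After 6 (visit(I)): cur=I back=2 fwd=0
After 7 (back): cur=M back=1 fwd=1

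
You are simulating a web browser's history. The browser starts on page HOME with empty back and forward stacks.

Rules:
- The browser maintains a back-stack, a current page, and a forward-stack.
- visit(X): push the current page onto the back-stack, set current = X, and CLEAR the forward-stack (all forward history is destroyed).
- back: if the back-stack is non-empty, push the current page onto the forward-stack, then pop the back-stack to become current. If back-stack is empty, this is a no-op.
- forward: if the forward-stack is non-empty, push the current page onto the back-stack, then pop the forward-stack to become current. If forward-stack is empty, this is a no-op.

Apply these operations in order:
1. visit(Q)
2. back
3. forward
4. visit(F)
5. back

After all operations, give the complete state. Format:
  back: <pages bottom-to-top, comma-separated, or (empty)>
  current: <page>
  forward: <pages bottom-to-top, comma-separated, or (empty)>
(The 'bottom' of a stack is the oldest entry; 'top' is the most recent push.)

After 1 (visit(Q)): cur=Q back=1 fwd=0
After 2 (back): cur=HOME back=0 fwd=1
After 3 (forward): cur=Q back=1 fwd=0
After 4 (visit(F)): cur=F back=2 fwd=0
After 5 (back): cur=Q back=1 fwd=1

Answer: back: HOME
current: Q
forward: F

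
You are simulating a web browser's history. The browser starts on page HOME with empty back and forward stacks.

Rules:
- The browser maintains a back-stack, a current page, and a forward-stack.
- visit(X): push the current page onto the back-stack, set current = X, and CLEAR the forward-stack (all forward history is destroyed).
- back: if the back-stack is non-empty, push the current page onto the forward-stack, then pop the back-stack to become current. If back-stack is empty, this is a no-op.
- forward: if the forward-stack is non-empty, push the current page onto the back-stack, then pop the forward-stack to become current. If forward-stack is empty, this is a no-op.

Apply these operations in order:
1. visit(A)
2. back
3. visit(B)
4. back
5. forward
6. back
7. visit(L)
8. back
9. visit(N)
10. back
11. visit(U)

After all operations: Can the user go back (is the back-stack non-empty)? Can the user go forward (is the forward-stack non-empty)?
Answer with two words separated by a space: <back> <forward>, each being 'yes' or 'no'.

Answer: yes no

Derivation:
After 1 (visit(A)): cur=A back=1 fwd=0
After 2 (back): cur=HOME back=0 fwd=1
After 3 (visit(B)): cur=B back=1 fwd=0
After 4 (back): cur=HOME back=0 fwd=1
After 5 (forward): cur=B back=1 fwd=0
After 6 (back): cur=HOME back=0 fwd=1
After 7 (visit(L)): cur=L back=1 fwd=0
After 8 (back): cur=HOME back=0 fwd=1
After 9 (visit(N)): cur=N back=1 fwd=0
After 10 (back): cur=HOME back=0 fwd=1
After 11 (visit(U)): cur=U back=1 fwd=0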